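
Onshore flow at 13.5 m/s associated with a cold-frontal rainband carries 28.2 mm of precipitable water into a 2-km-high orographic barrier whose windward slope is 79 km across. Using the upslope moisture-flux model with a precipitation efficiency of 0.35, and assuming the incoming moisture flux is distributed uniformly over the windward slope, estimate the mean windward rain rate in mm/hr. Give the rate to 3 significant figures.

R ≈ 6.07 mm/hr

Incoming column moisture flux per unit ridge length: F = V × PW = 13.5 × 28.2 = 380.7 mm·m/s.
Spread over the 79 km slope with efficiency ε = 0.35: R = ε·F/W = 0.35 × 380.7 / 79000 m = 1.687e-03 mm/s.
R = 1.687e-03 × 3600 = 6.07 mm/hr.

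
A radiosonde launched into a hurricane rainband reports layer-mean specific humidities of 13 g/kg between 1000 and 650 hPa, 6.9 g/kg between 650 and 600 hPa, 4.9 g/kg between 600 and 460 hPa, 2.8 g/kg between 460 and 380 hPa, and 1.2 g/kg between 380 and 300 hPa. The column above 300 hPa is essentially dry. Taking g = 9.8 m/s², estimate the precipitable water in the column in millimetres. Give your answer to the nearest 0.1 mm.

Precipitable water is the column-integrated vapour mass per unit area: PW = (1/g) Σ q̄ Δp, with q in kg/kg and Δp in Pa (1 kg/m² of water = 1 mm).
Layer 1000–650 hPa: Δp = 350 hPa = 35000 Pa, q̄ = 0.013 kg/kg → 0.013 × 35000 / 9.8 = 46.43 mm
Layer 650–600 hPa: Δp = 50 hPa = 5000 Pa, q̄ = 0.0069 kg/kg → 0.0069 × 5000 / 9.8 = 3.52 mm
Layer 600–460 hPa: Δp = 140 hPa = 14000 Pa, q̄ = 0.0049 kg/kg → 0.0049 × 14000 / 9.8 = 7.00 mm
Layer 460–380 hPa: Δp = 80 hPa = 8000 Pa, q̄ = 0.0028 kg/kg → 0.0028 × 8000 / 9.8 = 2.29 mm
Layer 380–300 hPa: Δp = 80 hPa = 8000 Pa, q̄ = 0.0012 kg/kg → 0.0012 × 8000 / 9.8 = 0.98 mm
PW = 46.43 + 3.52 + 7.00 + 2.29 + 0.98 = 60.22 ≈ 60.2 mm.

PW ≈ 60.2 mm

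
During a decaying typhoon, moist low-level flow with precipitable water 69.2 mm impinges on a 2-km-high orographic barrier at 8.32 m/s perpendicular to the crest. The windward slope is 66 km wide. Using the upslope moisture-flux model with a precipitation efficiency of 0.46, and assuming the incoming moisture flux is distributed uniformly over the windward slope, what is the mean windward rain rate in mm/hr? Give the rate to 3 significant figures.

R ≈ 14.4 mm/hr

Incoming column moisture flux per unit ridge length: F = V × PW = 8.32 × 69.2 = 575.744 mm·m/s.
Spread over the 66 km slope with efficiency ε = 0.46: R = ε·F/W = 0.46 × 575.744 / 66000 m = 4.013e-03 mm/s.
R = 4.013e-03 × 3600 = 14.4 mm/hr.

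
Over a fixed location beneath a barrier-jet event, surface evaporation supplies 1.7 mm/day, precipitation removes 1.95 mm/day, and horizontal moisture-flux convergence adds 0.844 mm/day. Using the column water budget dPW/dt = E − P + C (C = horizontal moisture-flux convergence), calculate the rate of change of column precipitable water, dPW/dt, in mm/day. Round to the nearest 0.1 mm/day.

dPW/dt ≈ 0.6 mm/day

dPW/dt = E − P + C = 1.7 − 1.95 + (0.844) = 0.6 mm/day.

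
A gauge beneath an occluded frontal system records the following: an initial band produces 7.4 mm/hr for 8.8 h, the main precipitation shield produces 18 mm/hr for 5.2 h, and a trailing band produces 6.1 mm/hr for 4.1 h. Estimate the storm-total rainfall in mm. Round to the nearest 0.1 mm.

Total = Σ Rᵢ Δtᵢ = 7.4 × 8.8 + 18 × 5.2 + 6.1 × 4.1
      = 65.12 + 93.6 + 25.01 = 183.7 mm.

total ≈ 183.7 mm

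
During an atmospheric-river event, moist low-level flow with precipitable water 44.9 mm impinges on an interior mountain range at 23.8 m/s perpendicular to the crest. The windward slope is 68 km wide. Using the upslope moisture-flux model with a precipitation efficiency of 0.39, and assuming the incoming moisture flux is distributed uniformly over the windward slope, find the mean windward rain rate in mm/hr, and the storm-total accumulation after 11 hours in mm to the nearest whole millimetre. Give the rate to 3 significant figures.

Incoming column moisture flux per unit ridge length: F = V × PW = 23.8 × 44.9 = 1068.62 mm·m/s.
Spread over the 68 km slope with efficiency ε = 0.39: R = ε·F/W = 0.39 × 1068.62 / 68000 m = 6.129e-03 mm/s.
R = 6.129e-03 × 3600 = 22.1 mm/hr.
Over 11 h: total = 22.1 × 11 = 243.1 ≈ 243 mm.

R ≈ 22.1 mm/hr; total ≈ 243 mm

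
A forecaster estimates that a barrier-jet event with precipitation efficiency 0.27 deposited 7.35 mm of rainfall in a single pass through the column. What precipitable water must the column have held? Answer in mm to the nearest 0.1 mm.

PW = rainfall / ε = 7.35 / 0.27 = 27.2 mm.

PW ≈ 27.2 mm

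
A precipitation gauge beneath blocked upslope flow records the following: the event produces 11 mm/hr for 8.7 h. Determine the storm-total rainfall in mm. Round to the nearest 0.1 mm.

total ≈ 95.7 mm

Total = Σ Rᵢ Δtᵢ = 11 × 8.7
      = 95.7 = 95.7 mm.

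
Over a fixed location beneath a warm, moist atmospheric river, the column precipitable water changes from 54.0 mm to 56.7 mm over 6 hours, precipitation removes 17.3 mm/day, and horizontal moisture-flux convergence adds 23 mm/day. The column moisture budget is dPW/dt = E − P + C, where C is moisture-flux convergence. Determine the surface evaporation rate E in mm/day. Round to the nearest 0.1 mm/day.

dPW/dt = (56.7 − 54.0) mm / (6/24 day) = +10.800 mm/day.
E = dPW/dt + P − C = (+10.800) + 17.3 − (23) = 5.1 mm/day.

E ≈ 5.1 mm/day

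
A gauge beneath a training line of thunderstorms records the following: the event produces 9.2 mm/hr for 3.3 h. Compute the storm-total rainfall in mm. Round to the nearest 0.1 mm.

total ≈ 30.4 mm

Total = Σ Rᵢ Δtᵢ = 9.2 × 3.3
      = 30.36 = 30.4 mm.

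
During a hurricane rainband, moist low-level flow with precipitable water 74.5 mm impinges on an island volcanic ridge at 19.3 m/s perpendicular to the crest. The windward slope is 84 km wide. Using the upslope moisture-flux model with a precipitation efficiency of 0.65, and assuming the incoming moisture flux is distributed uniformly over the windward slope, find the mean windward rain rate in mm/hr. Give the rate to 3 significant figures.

Incoming column moisture flux per unit ridge length: F = V × PW = 19.3 × 74.5 = 1437.85 mm·m/s.
Spread over the 84 km slope with efficiency ε = 0.65: R = ε·F/W = 0.65 × 1437.85 / 84000 m = 1.113e-02 mm/s.
R = 1.113e-02 × 3600 = 40.1 mm/hr.

R ≈ 40.1 mm/hr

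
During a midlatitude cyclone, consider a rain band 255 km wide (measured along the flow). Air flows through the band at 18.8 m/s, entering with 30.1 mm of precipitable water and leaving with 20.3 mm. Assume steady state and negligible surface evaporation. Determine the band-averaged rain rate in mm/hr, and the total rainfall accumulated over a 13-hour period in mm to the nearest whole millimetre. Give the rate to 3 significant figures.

Column moisture flux per unit crosswind length is F = V × PW.
Inflow: F_in = 18.8 × 30.1 = 565.88 mm·m/s
Outflow: F_out = 18.8 × 20.3 = 381.64 mm·m/s
Steady-state rate R = (F_in − F_out)/L = (565.88 − 381.64) / 255000 m = 7.225e-04 mm/s.
R = 7.225e-04 × 3600 = 2.60 mm/hr.
Over 13 h: total = 2.60 × 13 = 33.8 ≈ 34 mm.

R ≈ 2.60 mm/hr; total ≈ 34 mm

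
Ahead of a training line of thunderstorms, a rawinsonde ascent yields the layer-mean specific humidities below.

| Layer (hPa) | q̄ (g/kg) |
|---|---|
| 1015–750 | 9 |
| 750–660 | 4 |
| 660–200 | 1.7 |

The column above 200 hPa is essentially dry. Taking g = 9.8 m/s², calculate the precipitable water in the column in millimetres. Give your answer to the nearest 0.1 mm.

PW ≈ 36.0 mm

Precipitable water is the column-integrated vapour mass per unit area: PW = (1/g) Σ q̄ Δp, with q in kg/kg and Δp in Pa (1 kg/m² of water = 1 mm).
Layer 1015–750 hPa: Δp = 265 hPa = 26500 Pa, q̄ = 0.009 kg/kg → 0.009 × 26500 / 9.8 = 24.34 mm
Layer 750–660 hPa: Δp = 90 hPa = 9000 Pa, q̄ = 0.004 kg/kg → 0.004 × 9000 / 9.8 = 3.67 mm
Layer 660–200 hPa: Δp = 460 hPa = 46000 Pa, q̄ = 0.0017 kg/kg → 0.0017 × 46000 / 9.8 = 7.98 mm
PW = 24.34 + 3.67 + 7.98 = 35.99 ≈ 36.0 mm.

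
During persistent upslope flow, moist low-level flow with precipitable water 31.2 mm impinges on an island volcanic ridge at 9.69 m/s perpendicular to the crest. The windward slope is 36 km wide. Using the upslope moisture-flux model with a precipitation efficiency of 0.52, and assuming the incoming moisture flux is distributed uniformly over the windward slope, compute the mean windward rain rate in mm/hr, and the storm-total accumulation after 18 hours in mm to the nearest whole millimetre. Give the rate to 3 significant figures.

Incoming column moisture flux per unit ridge length: F = V × PW = 9.69 × 31.2 = 302.328 mm·m/s.
Spread over the 36 km slope with efficiency ε = 0.52: R = ε·F/W = 0.52 × 302.328 / 36000 m = 4.367e-03 mm/s.
R = 4.367e-03 × 3600 = 15.7 mm/hr.
Over 18 h: total = 15.7 × 18 = 282.6 ≈ 283 mm.

R ≈ 15.7 mm/hr; total ≈ 283 mm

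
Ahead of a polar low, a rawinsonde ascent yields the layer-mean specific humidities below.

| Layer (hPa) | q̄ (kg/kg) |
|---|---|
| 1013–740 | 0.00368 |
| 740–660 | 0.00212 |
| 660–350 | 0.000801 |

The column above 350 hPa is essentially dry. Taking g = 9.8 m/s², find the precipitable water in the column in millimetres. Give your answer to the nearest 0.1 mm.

PW ≈ 14.5 mm

Precipitable water is the column-integrated vapour mass per unit area: PW = (1/g) Σ q̄ Δp, with q in kg/kg and Δp in Pa (1 kg/m² of water = 1 mm).
Layer 1013–740 hPa: Δp = 273 hPa = 27300 Pa, q̄ = 0.00368 kg/kg → 0.00368 × 27300 / 9.8 = 10.25 mm
Layer 740–660 hPa: Δp = 80 hPa = 8000 Pa, q̄ = 0.00212 kg/kg → 0.00212 × 8000 / 9.8 = 1.73 mm
Layer 660–350 hPa: Δp = 310 hPa = 31000 Pa, q̄ = 0.000801 kg/kg → 0.000801 × 31000 / 9.8 = 2.53 mm
PW = 10.25 + 1.73 + 2.53 = 14.51 ≈ 14.5 mm.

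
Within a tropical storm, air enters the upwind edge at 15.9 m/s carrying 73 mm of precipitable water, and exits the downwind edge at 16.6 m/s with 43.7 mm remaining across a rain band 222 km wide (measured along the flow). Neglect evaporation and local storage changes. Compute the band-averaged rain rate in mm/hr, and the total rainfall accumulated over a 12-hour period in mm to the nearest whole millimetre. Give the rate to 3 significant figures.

Column moisture flux per unit crosswind length is F = V × PW.
Inflow: F_in = 15.9 × 73 = 1160.7 mm·m/s
Outflow: F_out = 16.6 × 43.7 = 725.42 mm·m/s
Steady-state rate R = (F_in − F_out)/L = (1160.7 − 725.42) / 222000 m = 1.961e-03 mm/s.
R = 1.961e-03 × 3600 = 7.06 mm/hr.
Over 12 h: total = 7.06 × 12 = 84.72 ≈ 85 mm.

R ≈ 7.06 mm/hr; total ≈ 85 mm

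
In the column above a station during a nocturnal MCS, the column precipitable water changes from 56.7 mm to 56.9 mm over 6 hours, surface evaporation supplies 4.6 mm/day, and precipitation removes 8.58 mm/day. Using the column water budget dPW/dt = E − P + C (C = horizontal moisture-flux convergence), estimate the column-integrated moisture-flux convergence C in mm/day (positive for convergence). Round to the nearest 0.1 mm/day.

dPW/dt = (56.9 − 56.7) mm / (6/24 day) = +0.800 mm/day.
C = dPW/dt − E + P = (+0.800) − 4.6 + 8.58 = 4.8 mm/day.

C ≈ 4.8 mm/day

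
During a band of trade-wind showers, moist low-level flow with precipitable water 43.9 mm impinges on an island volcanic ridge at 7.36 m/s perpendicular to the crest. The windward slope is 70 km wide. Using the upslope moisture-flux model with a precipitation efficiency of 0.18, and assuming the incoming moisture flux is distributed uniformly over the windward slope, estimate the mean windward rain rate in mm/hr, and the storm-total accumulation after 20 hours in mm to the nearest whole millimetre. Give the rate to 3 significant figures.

R ≈ 2.99 mm/hr; total ≈ 60 mm

Incoming column moisture flux per unit ridge length: F = V × PW = 7.36 × 43.9 = 323.104 mm·m/s.
Spread over the 70 km slope with efficiency ε = 0.18: R = ε·F/W = 0.18 × 323.104 / 70000 m = 8.308e-04 mm/s.
R = 8.308e-04 × 3600 = 2.99 mm/hr.
Over 20 h: total = 2.99 × 20 = 59.8 ≈ 60 mm.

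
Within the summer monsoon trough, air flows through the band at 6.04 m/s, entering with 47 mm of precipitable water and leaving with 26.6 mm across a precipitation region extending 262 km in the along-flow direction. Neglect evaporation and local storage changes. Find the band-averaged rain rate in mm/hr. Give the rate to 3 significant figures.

R ≈ 1.69 mm/hr

Column moisture flux per unit crosswind length is F = V × PW.
Inflow: F_in = 6.04 × 47 = 283.88 mm·m/s
Outflow: F_out = 6.04 × 26.6 = 160.664 mm·m/s
Steady-state rate R = (F_in − F_out)/L = (283.88 − 160.664) / 262000 m = 4.703e-04 mm/s.
R = 4.703e-04 × 3600 = 1.69 mm/hr.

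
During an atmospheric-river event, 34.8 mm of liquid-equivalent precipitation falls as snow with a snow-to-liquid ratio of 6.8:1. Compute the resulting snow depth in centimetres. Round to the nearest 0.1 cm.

snow depth ≈ 23.7 cm

Snow depth = liquid × ratio = 34.8 mm × 6.8 = 236.64 mm = 23.7 cm.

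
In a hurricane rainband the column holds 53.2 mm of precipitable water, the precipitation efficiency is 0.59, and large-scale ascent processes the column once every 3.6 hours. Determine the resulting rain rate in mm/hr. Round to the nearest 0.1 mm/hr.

Each overturning extracts ε × PW = 0.59 × 53.2 = 31.388 mm.
Rate = ε·PW / τ = 31.388 / 3.6 h = 8.7 mm/hr.

R ≈ 8.7 mm/hr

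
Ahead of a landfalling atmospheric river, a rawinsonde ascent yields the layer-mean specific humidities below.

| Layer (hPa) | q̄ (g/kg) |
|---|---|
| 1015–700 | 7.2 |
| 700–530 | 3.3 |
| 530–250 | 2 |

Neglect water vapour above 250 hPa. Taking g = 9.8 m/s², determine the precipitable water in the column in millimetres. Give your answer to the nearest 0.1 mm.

PW ≈ 34.6 mm

Precipitable water is the column-integrated vapour mass per unit area: PW = (1/g) Σ q̄ Δp, with q in kg/kg and Δp in Pa (1 kg/m² of water = 1 mm).
Layer 1015–700 hPa: Δp = 315 hPa = 31500 Pa, q̄ = 0.0072 kg/kg → 0.0072 × 31500 / 9.8 = 23.14 mm
Layer 700–530 hPa: Δp = 170 hPa = 17000 Pa, q̄ = 0.0033 kg/kg → 0.0033 × 17000 / 9.8 = 5.72 mm
Layer 530–250 hPa: Δp = 280 hPa = 28000 Pa, q̄ = 0.002 kg/kg → 0.002 × 28000 / 9.8 = 5.71 mm
PW = 23.14 + 5.72 + 5.71 = 34.57 ≈ 34.6 mm.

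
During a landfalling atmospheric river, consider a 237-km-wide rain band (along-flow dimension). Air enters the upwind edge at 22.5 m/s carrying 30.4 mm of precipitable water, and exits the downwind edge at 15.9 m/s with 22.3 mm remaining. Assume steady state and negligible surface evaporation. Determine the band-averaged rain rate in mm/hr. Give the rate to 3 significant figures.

R ≈ 5.00 mm/hr

Column moisture flux per unit crosswind length is F = V × PW.
Inflow: F_in = 22.5 × 30.4 = 684 mm·m/s
Outflow: F_out = 15.9 × 22.3 = 354.57 mm·m/s
Steady-state rate R = (F_in − F_out)/L = (684 − 354.57) / 237000 m = 1.390e-03 mm/s.
R = 1.390e-03 × 3600 = 5.00 mm/hr.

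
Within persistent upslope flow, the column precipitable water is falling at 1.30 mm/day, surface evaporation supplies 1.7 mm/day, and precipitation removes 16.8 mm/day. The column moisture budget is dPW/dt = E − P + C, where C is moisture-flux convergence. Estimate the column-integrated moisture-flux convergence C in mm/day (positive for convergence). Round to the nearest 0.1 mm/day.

C ≈ 13.8 mm/day

dPW/dt = -1.30 mm/day.
C = dPW/dt − E + P = (-1.30) − 1.7 + 16.8 = 13.8 mm/day.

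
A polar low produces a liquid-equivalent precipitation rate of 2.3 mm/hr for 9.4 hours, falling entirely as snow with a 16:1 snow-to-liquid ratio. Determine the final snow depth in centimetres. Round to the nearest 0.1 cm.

Liquid-equivalent depth = 2.3 × 9.4 = 21.62 mm.
Snow depth = 21.62 mm × 16 = 345.92 mm = 34.6 cm.

snow depth ≈ 34.6 cm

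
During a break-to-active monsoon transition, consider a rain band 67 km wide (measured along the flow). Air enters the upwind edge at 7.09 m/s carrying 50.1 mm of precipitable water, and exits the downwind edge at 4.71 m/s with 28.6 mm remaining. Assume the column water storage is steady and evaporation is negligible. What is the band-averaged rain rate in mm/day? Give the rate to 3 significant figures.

Column moisture flux per unit crosswind length is F = V × PW.
Inflow: F_in = 7.09 × 50.1 = 355.209 mm·m/s
Outflow: F_out = 4.71 × 28.6 = 134.706 mm·m/s
Steady-state rate R = (F_in − F_out)/L = (355.209 − 134.706) / 67000 m = 3.291e-03 mm/s.
R = 3.291e-03 × 3600 × 24 = 284 mm/day.

R ≈ 284 mm/day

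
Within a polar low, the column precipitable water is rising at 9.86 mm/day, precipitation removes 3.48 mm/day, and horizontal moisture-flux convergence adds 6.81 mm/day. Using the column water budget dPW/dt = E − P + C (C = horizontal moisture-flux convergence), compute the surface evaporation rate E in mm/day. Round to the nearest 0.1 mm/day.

dPW/dt = +9.86 mm/day.
E = dPW/dt + P − C = (+9.86) + 3.48 − (6.81) = 6.5 mm/day.

E ≈ 6.5 mm/day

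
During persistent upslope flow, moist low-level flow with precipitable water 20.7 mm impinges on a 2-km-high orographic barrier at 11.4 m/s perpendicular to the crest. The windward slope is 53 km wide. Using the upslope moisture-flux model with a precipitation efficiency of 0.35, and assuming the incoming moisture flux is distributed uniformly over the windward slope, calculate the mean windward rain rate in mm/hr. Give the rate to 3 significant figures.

Incoming column moisture flux per unit ridge length: F = V × PW = 11.4 × 20.7 = 235.98 mm·m/s.
Spread over the 53 km slope with efficiency ε = 0.35: R = ε·F/W = 0.35 × 235.98 / 53000 m = 1.558e-03 mm/s.
R = 1.558e-03 × 3600 = 5.61 mm/hr.

R ≈ 5.61 mm/hr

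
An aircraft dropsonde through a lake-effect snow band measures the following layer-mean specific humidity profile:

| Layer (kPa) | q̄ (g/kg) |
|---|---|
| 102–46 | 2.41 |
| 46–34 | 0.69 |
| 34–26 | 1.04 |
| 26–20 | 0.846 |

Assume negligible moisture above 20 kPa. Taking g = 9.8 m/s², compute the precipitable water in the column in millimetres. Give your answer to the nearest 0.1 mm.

Precipitable water is the column-integrated vapour mass per unit area: PW = (1/g) Σ q̄ Δp, with q in kg/kg and Δp in Pa (1 kg/m² of water = 1 mm).
Layer 102–46 kPa: Δp = 560 hPa = 56000 Pa, q̄ = 0.00241 kg/kg → 0.00241 × 56000 / 9.8 = 13.77 mm
Layer 46–34 kPa: Δp = 120 hPa = 12000 Pa, q̄ = 0.00069 kg/kg → 0.00069 × 12000 / 9.8 = 0.84 mm
Layer 34–26 kPa: Δp = 80 hPa = 8000 Pa, q̄ = 0.00104 kg/kg → 0.00104 × 8000 / 9.8 = 0.85 mm
Layer 26–20 kPa: Δp = 60 hPa = 6000 Pa, q̄ = 0.000846 kg/kg → 0.000846 × 6000 / 9.8 = 0.52 mm
PW = 13.77 + 0.84 + 0.85 + 0.52 = 15.98 ≈ 16.0 mm.

PW ≈ 16.0 mm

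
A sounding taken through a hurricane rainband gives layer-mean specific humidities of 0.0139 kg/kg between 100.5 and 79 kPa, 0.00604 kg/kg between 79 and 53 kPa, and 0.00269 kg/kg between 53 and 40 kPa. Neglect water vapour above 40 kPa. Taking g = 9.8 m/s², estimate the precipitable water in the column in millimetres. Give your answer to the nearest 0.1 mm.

Precipitable water is the column-integrated vapour mass per unit area: PW = (1/g) Σ q̄ Δp, with q in kg/kg and Δp in Pa (1 kg/m² of water = 1 mm).
Layer 100.5–79 kPa: Δp = 215 hPa = 21500 Pa, q̄ = 0.0139 kg/kg → 0.0139 × 21500 / 9.8 = 30.49 mm
Layer 79–53 kPa: Δp = 260 hPa = 26000 Pa, q̄ = 0.00604 kg/kg → 0.00604 × 26000 / 9.8 = 16.02 mm
Layer 53–40 kPa: Δp = 130 hPa = 13000 Pa, q̄ = 0.00269 kg/kg → 0.00269 × 13000 / 9.8 = 3.57 mm
PW = 30.49 + 16.02 + 3.57 = 50.08 ≈ 50.1 mm.

PW ≈ 50.1 mm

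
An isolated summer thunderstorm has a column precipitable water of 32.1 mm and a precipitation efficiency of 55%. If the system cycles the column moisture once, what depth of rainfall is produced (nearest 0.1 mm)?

Rainfall = ε × PW = 0.55 × 32.1 = 17.7 mm.

rainfall ≈ 17.7 mm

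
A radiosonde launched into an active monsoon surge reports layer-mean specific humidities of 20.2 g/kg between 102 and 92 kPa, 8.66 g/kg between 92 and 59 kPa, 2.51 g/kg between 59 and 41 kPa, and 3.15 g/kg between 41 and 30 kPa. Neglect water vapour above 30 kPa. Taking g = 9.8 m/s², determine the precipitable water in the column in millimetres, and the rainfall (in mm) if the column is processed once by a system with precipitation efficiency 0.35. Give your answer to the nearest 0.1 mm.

Precipitable water is the column-integrated vapour mass per unit area: PW = (1/g) Σ q̄ Δp, with q in kg/kg and Δp in Pa (1 kg/m² of water = 1 mm).
Layer 102–92 kPa: Δp = 100 hPa = 10000 Pa, q̄ = 0.0202 kg/kg → 0.0202 × 10000 / 9.8 = 20.61 mm
Layer 92–59 kPa: Δp = 330 hPa = 33000 Pa, q̄ = 0.00866 kg/kg → 0.00866 × 33000 / 9.8 = 29.16 mm
Layer 59–41 kPa: Δp = 180 hPa = 18000 Pa, q̄ = 0.00251 kg/kg → 0.00251 × 18000 / 9.8 = 4.61 mm
Layer 41–30 kPa: Δp = 110 hPa = 11000 Pa, q̄ = 0.00315 kg/kg → 0.00315 × 11000 / 9.8 = 3.54 mm
PW = 20.61 + 29.16 + 4.61 + 3.54 = 57.92 ≈ 57.9 mm.
Rainfall = ε × PW = 0.35 × 57.9 = 20.3 mm.

PW ≈ 57.9 mm; rainfall ≈ 20.3 mm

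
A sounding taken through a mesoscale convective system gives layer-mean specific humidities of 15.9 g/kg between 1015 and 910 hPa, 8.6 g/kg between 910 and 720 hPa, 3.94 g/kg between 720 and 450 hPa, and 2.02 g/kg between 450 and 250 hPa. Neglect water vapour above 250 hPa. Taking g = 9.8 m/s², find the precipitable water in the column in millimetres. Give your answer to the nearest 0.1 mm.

Precipitable water is the column-integrated vapour mass per unit area: PW = (1/g) Σ q̄ Δp, with q in kg/kg and Δp in Pa (1 kg/m² of water = 1 mm).
Layer 1015–910 hPa: Δp = 105 hPa = 10500 Pa, q̄ = 0.0159 kg/kg → 0.0159 × 10500 / 9.8 = 17.04 mm
Layer 910–720 hPa: Δp = 190 hPa = 19000 Pa, q̄ = 0.0086 kg/kg → 0.0086 × 19000 / 9.8 = 16.67 mm
Layer 720–450 hPa: Δp = 270 hPa = 27000 Pa, q̄ = 0.00394 kg/kg → 0.00394 × 27000 / 9.8 = 10.86 mm
Layer 450–250 hPa: Δp = 200 hPa = 20000 Pa, q̄ = 0.00202 kg/kg → 0.00202 × 20000 / 9.8 = 4.12 mm
PW = 17.04 + 16.67 + 10.86 + 4.12 = 48.69 ≈ 48.7 mm.

PW ≈ 48.7 mm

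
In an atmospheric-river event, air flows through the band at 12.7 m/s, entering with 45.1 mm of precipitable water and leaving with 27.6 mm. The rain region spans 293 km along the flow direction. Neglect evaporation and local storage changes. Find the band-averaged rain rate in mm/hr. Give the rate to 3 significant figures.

Column moisture flux per unit crosswind length is F = V × PW.
Inflow: F_in = 12.7 × 45.1 = 572.77 mm·m/s
Outflow: F_out = 12.7 × 27.6 = 350.52 mm·m/s
Steady-state rate R = (F_in − F_out)/L = (572.77 − 350.52) / 293000 m = 7.585e-04 mm/s.
R = 7.585e-04 × 3600 = 2.73 mm/hr.

R ≈ 2.73 mm/hr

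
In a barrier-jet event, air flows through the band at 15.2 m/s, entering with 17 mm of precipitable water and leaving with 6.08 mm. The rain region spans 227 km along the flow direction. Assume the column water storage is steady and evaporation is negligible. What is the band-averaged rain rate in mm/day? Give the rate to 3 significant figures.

R ≈ 63.2 mm/day

Column moisture flux per unit crosswind length is F = V × PW.
Inflow: F_in = 15.2 × 17 = 258.4 mm·m/s
Outflow: F_out = 15.2 × 6.08 = 92.416 mm·m/s
Steady-state rate R = (F_in − F_out)/L = (258.4 − 92.416) / 227000 m = 7.312e-04 mm/s.
R = 7.312e-04 × 3600 × 24 = 63.2 mm/day.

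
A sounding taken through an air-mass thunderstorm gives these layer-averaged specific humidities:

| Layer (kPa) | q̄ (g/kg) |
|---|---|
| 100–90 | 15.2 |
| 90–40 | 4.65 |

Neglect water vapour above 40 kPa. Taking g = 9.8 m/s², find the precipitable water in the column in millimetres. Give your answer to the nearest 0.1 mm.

Precipitable water is the column-integrated vapour mass per unit area: PW = (1/g) Σ q̄ Δp, with q in kg/kg and Δp in Pa (1 kg/m² of water = 1 mm).
Layer 100–90 kPa: Δp = 100 hPa = 10000 Pa, q̄ = 0.0152 kg/kg → 0.0152 × 10000 / 9.8 = 15.51 mm
Layer 90–40 kPa: Δp = 500 hPa = 50000 Pa, q̄ = 0.00465 kg/kg → 0.00465 × 50000 / 9.8 = 23.72 mm
PW = 15.51 + 23.72 = 39.23 ≈ 39.2 mm.

PW ≈ 39.2 mm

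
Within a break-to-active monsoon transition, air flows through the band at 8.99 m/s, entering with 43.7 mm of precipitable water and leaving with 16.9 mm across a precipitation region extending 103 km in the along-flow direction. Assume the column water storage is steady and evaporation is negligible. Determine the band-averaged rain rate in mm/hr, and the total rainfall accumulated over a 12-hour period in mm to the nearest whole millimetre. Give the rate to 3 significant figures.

Column moisture flux per unit crosswind length is F = V × PW.
Inflow: F_in = 8.99 × 43.7 = 392.863 mm·m/s
Outflow: F_out = 8.99 × 16.9 = 151.931 mm·m/s
Steady-state rate R = (F_in − F_out)/L = (392.863 − 151.931) / 103000 m = 2.339e-03 mm/s.
R = 2.339e-03 × 3600 = 8.42 mm/hr.
Over 12 h: total = 8.42 × 12 = 101.04 ≈ 101 mm.

R ≈ 8.42 mm/hr; total ≈ 101 mm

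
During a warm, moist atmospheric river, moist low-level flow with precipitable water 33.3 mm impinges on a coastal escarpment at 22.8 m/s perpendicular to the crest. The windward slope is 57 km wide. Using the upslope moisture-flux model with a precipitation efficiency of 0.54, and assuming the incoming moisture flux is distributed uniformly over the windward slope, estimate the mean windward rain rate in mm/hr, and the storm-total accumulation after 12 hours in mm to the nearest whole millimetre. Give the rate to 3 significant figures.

R ≈ 25.9 mm/hr; total ≈ 311 mm

Incoming column moisture flux per unit ridge length: F = V × PW = 22.8 × 33.3 = 759.24 mm·m/s.
Spread over the 57 km slope with efficiency ε = 0.54: R = ε·F/W = 0.54 × 759.24 / 57000 m = 7.193e-03 mm/s.
R = 7.193e-03 × 3600 = 25.9 mm/hr.
Over 12 h: total = 25.9 × 12 = 310.8 ≈ 311 mm.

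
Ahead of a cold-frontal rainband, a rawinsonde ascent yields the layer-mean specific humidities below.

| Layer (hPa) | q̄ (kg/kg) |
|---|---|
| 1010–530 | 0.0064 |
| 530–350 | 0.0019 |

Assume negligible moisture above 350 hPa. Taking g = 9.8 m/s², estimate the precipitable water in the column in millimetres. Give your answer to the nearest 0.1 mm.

PW ≈ 34.8 mm

Precipitable water is the column-integrated vapour mass per unit area: PW = (1/g) Σ q̄ Δp, with q in kg/kg and Δp in Pa (1 kg/m² of water = 1 mm).
Layer 1010–530 hPa: Δp = 480 hPa = 48000 Pa, q̄ = 0.0064 kg/kg → 0.0064 × 48000 / 9.8 = 31.35 mm
Layer 530–350 hPa: Δp = 180 hPa = 18000 Pa, q̄ = 0.0019 kg/kg → 0.0019 × 18000 / 9.8 = 3.49 mm
PW = 31.35 + 3.49 = 34.84 ≈ 34.8 mm.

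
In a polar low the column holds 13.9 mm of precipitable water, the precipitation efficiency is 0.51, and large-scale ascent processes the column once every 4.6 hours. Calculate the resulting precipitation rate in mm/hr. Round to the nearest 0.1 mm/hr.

R ≈ 1.5 mm/hr

Each overturning extracts ε × PW = 0.51 × 13.9 = 7.089 mm.
Rate = ε·PW / τ = 7.089 / 4.6 h = 1.5 mm/hr.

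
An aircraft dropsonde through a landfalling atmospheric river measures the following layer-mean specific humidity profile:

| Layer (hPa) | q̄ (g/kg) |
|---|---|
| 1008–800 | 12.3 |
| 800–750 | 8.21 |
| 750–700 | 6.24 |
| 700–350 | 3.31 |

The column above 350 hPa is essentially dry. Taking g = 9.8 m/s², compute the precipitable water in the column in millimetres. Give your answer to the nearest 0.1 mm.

PW ≈ 45.3 mm

Precipitable water is the column-integrated vapour mass per unit area: PW = (1/g) Σ q̄ Δp, with q in kg/kg and Δp in Pa (1 kg/m² of water = 1 mm).
Layer 1008–800 hPa: Δp = 208 hPa = 20800 Pa, q̄ = 0.0123 kg/kg → 0.0123 × 20800 / 9.8 = 26.11 mm
Layer 800–750 hPa: Δp = 50 hPa = 5000 Pa, q̄ = 0.00821 kg/kg → 0.00821 × 5000 / 9.8 = 4.19 mm
Layer 750–700 hPa: Δp = 50 hPa = 5000 Pa, q̄ = 0.00624 kg/kg → 0.00624 × 5000 / 9.8 = 3.18 mm
Layer 700–350 hPa: Δp = 350 hPa = 35000 Pa, q̄ = 0.00331 kg/kg → 0.00331 × 35000 / 9.8 = 11.82 mm
PW = 26.11 + 4.19 + 3.18 + 11.82 = 45.30 ≈ 45.3 mm.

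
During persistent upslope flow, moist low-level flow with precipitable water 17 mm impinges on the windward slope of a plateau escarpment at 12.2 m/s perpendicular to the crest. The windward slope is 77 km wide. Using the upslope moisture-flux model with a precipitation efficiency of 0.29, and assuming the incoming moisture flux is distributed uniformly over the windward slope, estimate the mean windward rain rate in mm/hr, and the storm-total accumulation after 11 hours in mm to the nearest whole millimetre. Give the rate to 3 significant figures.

R ≈ 2.81 mm/hr; total ≈ 31 mm

Incoming column moisture flux per unit ridge length: F = V × PW = 12.2 × 17 = 207.4 mm·m/s.
Spread over the 77 km slope with efficiency ε = 0.29: R = ε·F/W = 0.29 × 207.4 / 77000 m = 7.811e-04 mm/s.
R = 7.811e-04 × 3600 = 2.81 mm/hr.
Over 11 h: total = 2.81 × 11 = 30.91 ≈ 31 mm.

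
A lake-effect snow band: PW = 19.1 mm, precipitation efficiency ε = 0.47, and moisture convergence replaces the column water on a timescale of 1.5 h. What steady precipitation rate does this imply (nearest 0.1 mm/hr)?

R ≈ 6.0 mm/hr

Each overturning extracts ε × PW = 0.47 × 19.1 = 8.977 mm.
Rate = ε·PW / τ = 8.977 / 1.5 h = 6.0 mm/hr.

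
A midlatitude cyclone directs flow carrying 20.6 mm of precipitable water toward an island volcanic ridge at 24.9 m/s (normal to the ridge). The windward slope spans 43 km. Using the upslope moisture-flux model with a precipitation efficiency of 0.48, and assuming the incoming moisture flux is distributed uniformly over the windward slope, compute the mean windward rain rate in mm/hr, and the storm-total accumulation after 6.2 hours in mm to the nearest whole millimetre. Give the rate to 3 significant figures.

R ≈ 20.6 mm/hr; total ≈ 128 mm

Incoming column moisture flux per unit ridge length: F = V × PW = 24.9 × 20.6 = 512.94 mm·m/s.
Spread over the 43 km slope with efficiency ε = 0.48: R = ε·F/W = 0.48 × 512.94 / 43000 m = 5.726e-03 mm/s.
R = 5.726e-03 × 3600 = 20.6 mm/hr.
Over 6.2 h: total = 20.6 × 6.2 = 127.72 ≈ 128 mm.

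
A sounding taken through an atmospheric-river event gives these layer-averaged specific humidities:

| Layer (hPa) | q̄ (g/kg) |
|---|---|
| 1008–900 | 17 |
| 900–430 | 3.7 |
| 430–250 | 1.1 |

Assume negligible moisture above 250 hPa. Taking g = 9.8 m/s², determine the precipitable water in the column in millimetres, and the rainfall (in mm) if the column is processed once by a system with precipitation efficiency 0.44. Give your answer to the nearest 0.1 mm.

PW ≈ 38.5 mm; rainfall ≈ 16.9 mm

Precipitable water is the column-integrated vapour mass per unit area: PW = (1/g) Σ q̄ Δp, with q in kg/kg and Δp in Pa (1 kg/m² of water = 1 mm).
Layer 1008–900 hPa: Δp = 108 hPa = 10800 Pa, q̄ = 0.017 kg/kg → 0.017 × 10800 / 9.8 = 18.73 mm
Layer 900–430 hPa: Δp = 470 hPa = 47000 Pa, q̄ = 0.0037 kg/kg → 0.0037 × 47000 / 9.8 = 17.74 mm
Layer 430–250 hPa: Δp = 180 hPa = 18000 Pa, q̄ = 0.0011 kg/kg → 0.0011 × 18000 / 9.8 = 2.02 mm
PW = 18.73 + 17.74 + 2.02 = 38.49 ≈ 38.5 mm.
Rainfall = ε × PW = 0.44 × 38.5 = 16.9 mm.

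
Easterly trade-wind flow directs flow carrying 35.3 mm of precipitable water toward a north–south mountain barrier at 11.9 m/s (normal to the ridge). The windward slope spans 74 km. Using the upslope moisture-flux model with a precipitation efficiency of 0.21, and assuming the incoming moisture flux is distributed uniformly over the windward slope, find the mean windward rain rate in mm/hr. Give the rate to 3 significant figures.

Incoming column moisture flux per unit ridge length: F = V × PW = 11.9 × 35.3 = 420.07 mm·m/s.
Spread over the 74 km slope with efficiency ε = 0.21: R = ε·F/W = 0.21 × 420.07 / 74000 m = 1.192e-03 mm/s.
R = 1.192e-03 × 3600 = 4.29 mm/hr.

R ≈ 4.29 mm/hr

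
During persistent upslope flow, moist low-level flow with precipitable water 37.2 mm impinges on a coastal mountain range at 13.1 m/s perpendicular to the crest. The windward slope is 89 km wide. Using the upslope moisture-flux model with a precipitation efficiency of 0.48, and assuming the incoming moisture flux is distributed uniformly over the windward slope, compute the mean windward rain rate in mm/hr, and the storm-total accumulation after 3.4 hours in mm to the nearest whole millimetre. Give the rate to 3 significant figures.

Incoming column moisture flux per unit ridge length: F = V × PW = 13.1 × 37.2 = 487.32 mm·m/s.
Spread over the 89 km slope with efficiency ε = 0.48: R = ε·F/W = 0.48 × 487.32 / 89000 m = 2.628e-03 mm/s.
R = 2.628e-03 × 3600 = 9.46 mm/hr.
Over 3.4 h: total = 9.46 × 3.4 = 32.164 ≈ 32 mm.

R ≈ 9.46 mm/hr; total ≈ 32 mm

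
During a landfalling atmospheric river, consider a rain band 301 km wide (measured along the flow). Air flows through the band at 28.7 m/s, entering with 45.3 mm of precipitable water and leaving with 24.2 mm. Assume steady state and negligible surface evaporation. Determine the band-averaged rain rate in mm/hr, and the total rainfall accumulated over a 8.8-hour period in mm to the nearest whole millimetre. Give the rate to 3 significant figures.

Column moisture flux per unit crosswind length is F = V × PW.
Inflow: F_in = 28.7 × 45.3 = 1300.11 mm·m/s
Outflow: F_out = 28.7 × 24.2 = 694.54 mm·m/s
Steady-state rate R = (F_in − F_out)/L = (1300.11 − 694.54) / 301000 m = 2.012e-03 mm/s.
R = 2.012e-03 × 3600 = 7.24 mm/hr.
Over 8.8 h: total = 7.24 × 8.8 = 63.712 ≈ 64 mm.

R ≈ 7.24 mm/hr; total ≈ 64 mm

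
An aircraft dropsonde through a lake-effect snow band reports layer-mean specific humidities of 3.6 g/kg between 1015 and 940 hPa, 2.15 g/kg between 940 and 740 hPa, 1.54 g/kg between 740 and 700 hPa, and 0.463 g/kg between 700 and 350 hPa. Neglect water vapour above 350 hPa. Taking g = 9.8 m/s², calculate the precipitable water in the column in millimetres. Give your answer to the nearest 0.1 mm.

PW ≈ 9.4 mm

Precipitable water is the column-integrated vapour mass per unit area: PW = (1/g) Σ q̄ Δp, with q in kg/kg and Δp in Pa (1 kg/m² of water = 1 mm).
Layer 1015–940 hPa: Δp = 75 hPa = 7500 Pa, q̄ = 0.0036 kg/kg → 0.0036 × 7500 / 9.8 = 2.76 mm
Layer 940–740 hPa: Δp = 200 hPa = 20000 Pa, q̄ = 0.00215 kg/kg → 0.00215 × 20000 / 9.8 = 4.39 mm
Layer 740–700 hPa: Δp = 40 hPa = 4000 Pa, q̄ = 0.00154 kg/kg → 0.00154 × 4000 / 9.8 = 0.63 mm
Layer 700–350 hPa: Δp = 350 hPa = 35000 Pa, q̄ = 0.000463 kg/kg → 0.000463 × 35000 / 9.8 = 1.65 mm
PW = 2.76 + 4.39 + 0.63 + 1.65 = 9.43 ≈ 9.4 mm.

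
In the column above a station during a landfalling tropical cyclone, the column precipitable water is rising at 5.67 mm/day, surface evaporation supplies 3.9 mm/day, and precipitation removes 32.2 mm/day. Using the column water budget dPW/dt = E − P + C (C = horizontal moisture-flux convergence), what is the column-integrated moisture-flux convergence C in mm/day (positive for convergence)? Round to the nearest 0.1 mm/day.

C ≈ 34.0 mm/day

dPW/dt = +5.67 mm/day.
C = dPW/dt − E + P = (+5.67) − 3.9 + 32.2 = 34.0 mm/day.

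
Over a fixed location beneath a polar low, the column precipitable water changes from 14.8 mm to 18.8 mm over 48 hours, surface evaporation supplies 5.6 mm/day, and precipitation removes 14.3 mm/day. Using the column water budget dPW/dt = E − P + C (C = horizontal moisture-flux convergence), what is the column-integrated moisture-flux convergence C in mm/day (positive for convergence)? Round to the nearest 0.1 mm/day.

C ≈ 10.7 mm/day

dPW/dt = (18.8 − 14.8) mm / (48/24 day) = +2.000 mm/day.
C = dPW/dt − E + P = (+2.000) − 5.6 + 14.3 = 10.7 mm/day.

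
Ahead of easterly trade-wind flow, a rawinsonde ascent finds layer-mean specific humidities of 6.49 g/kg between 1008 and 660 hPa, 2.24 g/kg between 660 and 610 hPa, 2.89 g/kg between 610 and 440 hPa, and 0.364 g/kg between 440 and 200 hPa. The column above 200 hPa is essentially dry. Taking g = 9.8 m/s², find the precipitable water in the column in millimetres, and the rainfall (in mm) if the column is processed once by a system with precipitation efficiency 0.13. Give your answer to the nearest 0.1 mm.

Precipitable water is the column-integrated vapour mass per unit area: PW = (1/g) Σ q̄ Δp, with q in kg/kg and Δp in Pa (1 kg/m² of water = 1 mm).
Layer 1008–660 hPa: Δp = 348 hPa = 34800 Pa, q̄ = 0.00649 kg/kg → 0.00649 × 34800 / 9.8 = 23.05 mm
Layer 660–610 hPa: Δp = 50 hPa = 5000 Pa, q̄ = 0.00224 kg/kg → 0.00224 × 5000 / 9.8 = 1.14 mm
Layer 610–440 hPa: Δp = 170 hPa = 17000 Pa, q̄ = 0.00289 kg/kg → 0.00289 × 17000 / 9.8 = 5.01 mm
Layer 440–200 hPa: Δp = 240 hPa = 24000 Pa, q̄ = 0.000364 kg/kg → 0.000364 × 24000 / 9.8 = 0.89 mm
PW = 23.05 + 1.14 + 5.01 + 0.89 = 30.09 ≈ 30.1 mm.
Rainfall = ε × PW = 0.13 × 30.1 = 3.9 mm.

PW ≈ 30.1 mm; rainfall ≈ 3.9 mm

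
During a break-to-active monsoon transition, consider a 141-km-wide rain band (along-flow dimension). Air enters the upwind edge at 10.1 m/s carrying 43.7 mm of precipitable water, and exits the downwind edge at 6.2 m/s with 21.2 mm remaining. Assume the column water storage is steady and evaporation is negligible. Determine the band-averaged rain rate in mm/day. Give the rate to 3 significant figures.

Column moisture flux per unit crosswind length is F = V × PW.
Inflow: F_in = 10.1 × 43.7 = 441.37 mm·m/s
Outflow: F_out = 6.2 × 21.2 = 131.44 mm·m/s
Steady-state rate R = (F_in − F_out)/L = (441.37 − 131.44) / 141000 m = 2.198e-03 mm/s.
R = 2.198e-03 × 3600 × 24 = 190 mm/day.

R ≈ 190 mm/day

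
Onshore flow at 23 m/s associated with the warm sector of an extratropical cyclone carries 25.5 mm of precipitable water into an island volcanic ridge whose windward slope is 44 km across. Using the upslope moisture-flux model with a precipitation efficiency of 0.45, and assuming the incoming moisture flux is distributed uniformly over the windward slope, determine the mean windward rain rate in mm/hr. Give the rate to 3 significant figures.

Incoming column moisture flux per unit ridge length: F = V × PW = 23 × 25.5 = 586.5 mm·m/s.
Spread over the 44 km slope with efficiency ε = 0.45: R = ε·F/W = 0.45 × 586.5 / 44000 m = 5.998e-03 mm/s.
R = 5.998e-03 × 3600 = 21.6 mm/hr.

R ≈ 21.6 mm/hr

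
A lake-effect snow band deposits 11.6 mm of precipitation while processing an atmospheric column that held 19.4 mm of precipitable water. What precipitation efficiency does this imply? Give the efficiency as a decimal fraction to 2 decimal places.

ε = precipitation / PW = 11.6 / 19.4 = 0.60.

ε ≈ 0.60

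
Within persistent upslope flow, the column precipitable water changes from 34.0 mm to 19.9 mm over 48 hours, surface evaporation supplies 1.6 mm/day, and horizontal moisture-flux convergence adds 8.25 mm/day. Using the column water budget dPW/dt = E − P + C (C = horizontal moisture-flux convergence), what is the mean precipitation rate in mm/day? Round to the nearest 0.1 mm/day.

P ≈ 16.9 mm/day

dPW/dt = (19.9 − 34.0) mm / (48/24 day) = -7.050 mm/day.
P = E + C − dPW/dt = 1.6 + (8.25) − (-7.050) = 16.9 mm/day.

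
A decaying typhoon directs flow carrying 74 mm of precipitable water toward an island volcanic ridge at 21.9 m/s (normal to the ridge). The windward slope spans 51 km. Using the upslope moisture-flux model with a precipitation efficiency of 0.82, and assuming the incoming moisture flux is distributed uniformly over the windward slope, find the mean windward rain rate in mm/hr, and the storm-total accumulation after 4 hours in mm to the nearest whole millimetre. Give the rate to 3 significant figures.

R ≈ 93.8 mm/hr; total ≈ 375 mm

Incoming column moisture flux per unit ridge length: F = V × PW = 21.9 × 74 = 1620.6 mm·m/s.
Spread over the 51 km slope with efficiency ε = 0.82: R = ε·F/W = 0.82 × 1620.6 / 51000 m = 2.606e-02 mm/s.
R = 2.606e-02 × 3600 = 93.8 mm/hr.
Over 4 h: total = 93.8 × 4 = 375.2 ≈ 375 mm.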